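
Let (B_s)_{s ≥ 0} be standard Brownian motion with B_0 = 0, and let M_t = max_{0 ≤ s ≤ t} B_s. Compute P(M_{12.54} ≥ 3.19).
P(M_{12.54} ≥ 3.19) = 2·P(B_{12.54} ≥ 3.19) = 2(1 − Φ(3.19/√12.54)) ≈ 0.3677

By the reflection principle for Brownian motion, P(M_t ≥ a) = 2 · P(B_t ≥ a) for a ≥ 0. Since B_t ~ N(0, t), P(B_t ≥ 3.19) = 1 − Φ(3.19/√t) = 1 − Φ(3.19/√12.54) = 1 − Φ(0.9008). So
  P(M_{12.54} ≥ 3.19) = 2(1 − Φ(0.9008)) ≈ 0.3677.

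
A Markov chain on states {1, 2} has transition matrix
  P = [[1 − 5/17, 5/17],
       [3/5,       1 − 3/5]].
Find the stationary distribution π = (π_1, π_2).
π_1 = 51/76, π_2 = 25/76

Solve πP = π with π_1 + π_2 = 1. From πP = π: π_1 · (1 − 5/17) + π_2 · 3/5 = π_1 ⇒ π_2 · 3/5 = π_1 · 5/17 ⇒ π_2/π_1 = (5/17)/(3/5) = 25/51. Together with π_1 + π_2 = 1:
  π_1 = (3/5)/(5/17 + 3/5) = (3/5)/(76/85) = 51/76,
  π_2 = (5/17)/(5/17 + 3/5) = (5/17)/(76/85) = 25/76.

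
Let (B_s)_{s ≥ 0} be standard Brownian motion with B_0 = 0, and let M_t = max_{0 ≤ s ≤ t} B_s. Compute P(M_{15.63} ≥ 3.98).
P(M_{15.63} ≥ 3.98) = 2·P(B_{15.63} ≥ 3.98) = 2(1 − Φ(3.98/√15.63)) ≈ 0.3141

By the reflection principle for Brownian motion, P(M_t ≥ a) = 2 · P(B_t ≥ a) for a ≥ 0. Since B_t ~ N(0, t), P(B_t ≥ 3.98) = 1 − Φ(3.98/√t) = 1 − Φ(3.98/√15.63) = 1 − Φ(1.0067). So
  P(M_{15.63} ≥ 3.98) = 2(1 − Φ(1.0067)) ≈ 0.3141.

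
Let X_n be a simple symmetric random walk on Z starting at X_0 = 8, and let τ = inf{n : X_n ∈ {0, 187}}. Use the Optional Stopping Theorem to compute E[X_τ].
E[X_τ] = 8

X_n is a martingale and τ is a bounded-mean stopping time (indeed τ is finite a.s. with bounded expectation since the walk is in a bounded region). By the OST, E[X_τ] = E[X_0] = 8. Equivalently: E[X_τ] = 187 · P(hit 187 first) + 0 · P(hit 0 first) = 187 · (8/187) = 8.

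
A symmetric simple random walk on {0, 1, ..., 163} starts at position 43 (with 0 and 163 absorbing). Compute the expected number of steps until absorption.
E[τ | X_0 = 43] = 5160

Let v_k = E[τ | X_0 = k]. Boundary: v_0 = v_163 = 0. Recurrence: v_k = 1 + (v_{k-1} + v_{k+1})/2 for 1 ≤ k ≤ 162. The particular solution to v_k − (v_{k-1} + v_{k+1})/2 = 1 is v_k = −k^2. Adding homogeneous solution A + B k and matching boundaries gives v_k = k (163 − k). Substituting k = 43: v_43 = 43 · 120 = 5160.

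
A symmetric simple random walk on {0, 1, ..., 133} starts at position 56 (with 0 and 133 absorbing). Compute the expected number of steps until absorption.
E[τ | X_0 = 56] = 4312

Let v_k = E[τ | X_0 = k]. Boundary: v_0 = v_133 = 0. Recurrence: v_k = 1 + (v_{k-1} + v_{k+1})/2 for 1 ≤ k ≤ 132. The particular solution to v_k − (v_{k-1} + v_{k+1})/2 = 1 is v_k = −k^2. Adding homogeneous solution A + B k and matching boundaries gives v_k = k (133 − k). Substituting k = 56: v_56 = 56 · 77 = 4312.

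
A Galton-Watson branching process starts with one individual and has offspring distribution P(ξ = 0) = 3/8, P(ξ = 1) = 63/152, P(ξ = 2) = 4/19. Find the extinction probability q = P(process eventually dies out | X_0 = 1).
q = 1

Mean offspring μ = 0·3/8 + 1·63/152 + 2·4/19 = 127/152 ≤ 1. For μ ≤ 1 with offspring not concentrated at 1, the Galton-Watson process goes extinct almost surely, so q = 1.
(Algebraic check: The pgf is f(s) = 3/8 + 63/152·s + 4/19·s². The extinction probability q is the smallest fixed point of f in [0, 1]. Setting s = f(s):
  4/19·s² + (63/152 − 1)·s + 3/8 = 0
  4/19·s² − (3/8 + 4/19)·s + 3/8 = 0
which factors as (s − 1)·(4/19·s − 3/8) = 0, giving roots s = 1 and s = (3/8)/(4/19) = 57/32. Since 57/32 ≥ 1, the smallest root in [0, 1] is s = 1.)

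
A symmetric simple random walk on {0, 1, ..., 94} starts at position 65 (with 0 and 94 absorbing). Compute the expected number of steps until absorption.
E[τ | X_0 = 65] = 1885

Let v_k = E[τ | X_0 = k]. Boundary: v_0 = v_94 = 0. Recurrence: v_k = 1 + (v_{k-1} + v_{k+1})/2 for 1 ≤ k ≤ 93. The particular solution to v_k − (v_{k-1} + v_{k+1})/2 = 1 is v_k = −k^2. Adding homogeneous solution A + B k and matching boundaries gives v_k = k (94 − k). Substituting k = 65: v_65 = 65 · 29 = 1885.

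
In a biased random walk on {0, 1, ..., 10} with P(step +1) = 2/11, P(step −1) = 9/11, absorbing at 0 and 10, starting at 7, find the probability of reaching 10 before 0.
P(hit 10 before 0) = (1 − (9/2)^7) / (1 − (9/2)^10) = 5466104/498111911

Let u_k denote P(reach 10 before 0 | start at k). Boundary: u_0 = 0, u_10 = 1. Recurrence: u_k = 2/11·u_{k+1} + 9/11·u_{k-1} for 1 ≤ k ≤ 9. Try u_k = A + B·r^k with r = q/p = (9/11)/(2/11) = 9/2. Substitution satisfies the recurrence; boundary conditions give:
  u_k = (1 − r^k) / (1 − r^N) = (1 − (9/2)^7) / (1 − (9/2)^10) = 5466104/498111911.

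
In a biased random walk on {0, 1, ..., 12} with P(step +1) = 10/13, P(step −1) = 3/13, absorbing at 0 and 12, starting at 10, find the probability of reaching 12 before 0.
P(hit 12 before 0) = (1 − (3/10)^10) / (1 − (3/10)^12) = 10988946100/10989005149

Let u_k denote P(reach 12 before 0 | start at k). Boundary: u_0 = 0, u_12 = 1. Recurrence: u_k = 10/13·u_{k+1} + 3/13·u_{k-1} for 1 ≤ k ≤ 11. Try u_k = A + B·r^k with r = q/p = (3/13)/(10/13) = 3/10. Substitution satisfies the recurrence; boundary conditions give:
  u_k = (1 − r^k) / (1 − r^N) = (1 − (3/10)^10) / (1 − (3/10)^12) = 10988946100/10989005149.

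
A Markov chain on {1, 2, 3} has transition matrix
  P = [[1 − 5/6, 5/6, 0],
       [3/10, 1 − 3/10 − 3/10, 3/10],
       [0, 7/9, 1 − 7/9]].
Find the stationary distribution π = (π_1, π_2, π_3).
π = (126/611, 350/611, 135/611)

This is a birth-death chain on three states, which satisfies detailed balance: π_1 · P_{12} = π_2 · P_{21} and π_2 · P_{23} = π_3 · P_{32}.
From π_1 · 5/6 = π_2 · 3/10: π_2/π_1 = (5/6)/(3/10) = 25/9.
From π_2 · 3/10 = π_3 · 7/9: π_3/π_2 = (3/10)/(7/9) = 27/70.
Take π_1 proportional to 1; then unnormalized π = (1, 25/9, 15/14). Normalize by dividing by the sum 611/126:
  π = (126/611, 350/611, 135/611).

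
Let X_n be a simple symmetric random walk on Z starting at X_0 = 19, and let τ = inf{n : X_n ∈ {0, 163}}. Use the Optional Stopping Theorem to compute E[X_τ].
E[X_τ] = 19

X_n is a martingale and τ is a bounded-mean stopping time (indeed τ is finite a.s. with bounded expectation since the walk is in a bounded region). By the OST, E[X_τ] = E[X_0] = 19. Equivalently: E[X_τ] = 163 · P(hit 163 first) + 0 · P(hit 0 first) = 163 · (19/163) = 19.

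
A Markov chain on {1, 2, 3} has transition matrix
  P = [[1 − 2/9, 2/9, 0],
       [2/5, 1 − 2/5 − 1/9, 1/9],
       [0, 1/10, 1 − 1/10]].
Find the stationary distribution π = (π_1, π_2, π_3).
π = (81/176, 45/176, 25/88)

This is a birth-death chain on three states, which satisfies detailed balance: π_1 · P_{12} = π_2 · P_{21} and π_2 · P_{23} = π_3 · P_{32}.
From π_1 · 2/9 = π_2 · 2/5: π_2/π_1 = (2/9)/(2/5) = 5/9.
From π_2 · 1/9 = π_3 · 1/10: π_3/π_2 = (1/9)/(1/10) = 10/9.
Take π_1 proportional to 1; then unnormalized π = (1, 5/9, 50/81). Normalize by dividing by the sum 176/81:
  π = (81/176, 45/176, 25/88).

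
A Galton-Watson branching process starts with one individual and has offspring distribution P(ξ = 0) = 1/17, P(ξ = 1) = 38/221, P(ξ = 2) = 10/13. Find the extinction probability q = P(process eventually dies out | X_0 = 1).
q = 13/170

The pgf is f(s) = 1/17 + 38/221·s + 10/13·s². The extinction probability q is the smallest fixed point of f in [0, 1]. Setting s = f(s):
  10/13·s² + (38/221 − 1)·s + 1/17 = 0
  10/13·s² − (1/17 + 10/13)·s + 1/17 = 0
which factors as (s − 1)·(10/13·s − 1/17) = 0, giving roots s = 1 and s = (1/17)/(10/13) = 13/170.
Mean offspring μ = 38/221 + 2·10/13 = 378/221 > 1 (supercritical), so q < 1. The extinction probability is the smaller root: q = (1/17)/(10/13) = 13/170.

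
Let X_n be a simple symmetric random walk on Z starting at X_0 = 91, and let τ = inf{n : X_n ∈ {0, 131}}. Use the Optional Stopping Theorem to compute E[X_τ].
E[X_τ] = 91

X_n is a martingale and τ is a bounded-mean stopping time (indeed τ is finite a.s. with bounded expectation since the walk is in a bounded region). By the OST, E[X_τ] = E[X_0] = 91. Equivalently: E[X_τ] = 131 · P(hit 131 first) + 0 · P(hit 0 first) = 131 · (91/131) = 91.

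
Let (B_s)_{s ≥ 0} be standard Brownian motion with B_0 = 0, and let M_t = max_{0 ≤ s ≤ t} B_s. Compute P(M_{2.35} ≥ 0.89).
P(M_{2.35} ≥ 0.89) = 2·P(B_{2.35} ≥ 0.89) = 2(1 − Φ(0.89/√2.35)) ≈ 0.5615

By the reflection principle for Brownian motion, P(M_t ≥ a) = 2 · P(B_t ≥ a) for a ≥ 0. Since B_t ~ N(0, t), P(B_t ≥ 0.89) = 1 − Φ(0.89/√t) = 1 − Φ(0.89/√2.35) = 1 − Φ(0.5806). So
  P(M_{2.35} ≥ 0.89) = 2(1 − Φ(0.5806)) ≈ 0.5615.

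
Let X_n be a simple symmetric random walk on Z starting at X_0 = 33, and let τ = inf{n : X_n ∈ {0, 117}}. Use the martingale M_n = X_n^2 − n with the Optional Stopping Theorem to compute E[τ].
E[τ] = 2772

M_n = X_n^2 − n is a martingale (since E[X_{n+1}^2 | F_n] = X_n^2 + 1). By OST (τ has finite mean in a bounded region), E[M_τ] = E[M_0] = X_0^2 − 0 = 33^2 = 1089. Also E[M_τ] = E[X_τ^2] − E[τ]. The walk exits at 0 or 117, with P(hit 117 first) = 33/117, so E[X_τ^2] = 117^2 · 33/117 + 0 = 3861. Thus E[τ] = E[X_τ^2] − E[M_τ] = 3861 − 1089 = 2772 = 33(117 − 33) = 2772.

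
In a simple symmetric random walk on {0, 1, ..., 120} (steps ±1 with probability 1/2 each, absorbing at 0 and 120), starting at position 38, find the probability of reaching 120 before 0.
P(hit 120 before 0) = 38/120 = 19/60

Let u_k = P(hit 120 before 0 | start at k). Then u_0 = 0, u_120 = 1, and u_k = u_{k-1}/2 + u_{k+1}/2 for 1 ≤ k ≤ 119. This harmonic recurrence is solved by u_k = k/120, giving u_38 = 38/120 = 19/60.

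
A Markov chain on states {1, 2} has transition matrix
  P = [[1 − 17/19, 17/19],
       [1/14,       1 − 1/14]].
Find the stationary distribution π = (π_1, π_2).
π_1 = 19/257, π_2 = 238/257

Solve πP = π with π_1 + π_2 = 1. From πP = π: π_1 · (1 − 17/19) + π_2 · 1/14 = π_1 ⇒ π_2 · 1/14 = π_1 · 17/19 ⇒ π_2/π_1 = (17/19)/(1/14) = 238/19. Together with π_1 + π_2 = 1:
  π_1 = (1/14)/(17/19 + 1/14) = (1/14)/(257/266) = 19/257,
  π_2 = (17/19)/(17/19 + 1/14) = (17/19)/(257/266) = 238/257.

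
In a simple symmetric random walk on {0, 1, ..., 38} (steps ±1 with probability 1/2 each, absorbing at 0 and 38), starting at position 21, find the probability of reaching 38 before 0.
P(hit 38 before 0) = 21/38

Let u_k = P(hit 38 before 0 | start at k). Then u_0 = 0, u_38 = 1, and u_k = u_{k-1}/2 + u_{k+1}/2 for 1 ≤ k ≤ 37. This harmonic recurrence is solved by u_k = k/38, giving u_21 = 21/38.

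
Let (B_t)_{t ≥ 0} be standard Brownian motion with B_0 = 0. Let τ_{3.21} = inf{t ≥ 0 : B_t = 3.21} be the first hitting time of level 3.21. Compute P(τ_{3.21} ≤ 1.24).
P(τ_{3.21} ≤ 1.24) = 2(1 − Φ(3.21/√1.24)) = 2(1 − Φ(2.8827)) ≈ 0.0039

By the reflection principle for standard BM, P(τ_b ≤ t) = 2 · P(B_t ≥ b). Since B_t ~ N(0, t), P(B_t ≥ 3.21) = 1 − Φ(3.21/√t) = 1 − Φ(3.21/√1.24) = 1 − Φ(2.8827) ≈ 0.00197. Doubling: P(τ_{3.21} ≤ 1.24) ≈ 2 · 0.00197 = 0.00394 ≈ 0.0039.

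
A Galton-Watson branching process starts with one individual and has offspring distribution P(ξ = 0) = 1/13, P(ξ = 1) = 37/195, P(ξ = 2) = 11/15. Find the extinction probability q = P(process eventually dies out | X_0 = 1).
q = 15/143

The pgf is f(s) = 1/13 + 37/195·s + 11/15·s². The extinction probability q is the smallest fixed point of f in [0, 1]. Setting s = f(s):
  11/15·s² + (37/195 − 1)·s + 1/13 = 0
  11/15·s² − (1/13 + 11/15)·s + 1/13 = 0
which factors as (s − 1)·(11/15·s − 1/13) = 0, giving roots s = 1 and s = (1/13)/(11/15) = 15/143.
Mean offspring μ = 37/195 + 2·11/15 = 323/195 > 1 (supercritical), so q < 1. The extinction probability is the smaller root: q = (1/13)/(11/15) = 15/143.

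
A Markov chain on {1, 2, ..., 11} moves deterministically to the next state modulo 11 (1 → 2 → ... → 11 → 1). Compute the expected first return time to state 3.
E[T_3 | X_0 = 3] = 11

The chain cycles deterministically, so starting at state 3 it returns in exactly 11 steps. Equivalently, the stationary distribution is uniform π_j = 1/11 for every state j, so by Kac's formula E[T_3] = 1/π_3 = 11.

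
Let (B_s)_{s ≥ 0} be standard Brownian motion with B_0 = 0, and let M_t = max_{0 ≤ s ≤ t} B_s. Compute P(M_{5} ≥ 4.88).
P(M_{5} ≥ 4.88) = 2·P(B_{5} ≥ 4.88) = 2(1 − Φ(4.88/√5)) ≈ 0.0291

By the reflection principle for Brownian motion, P(M_t ≥ a) = 2 · P(B_t ≥ a) for a ≥ 0. Since B_t ~ N(0, t), P(B_t ≥ 4.88) = 1 − Φ(4.88/√t) = 1 − Φ(4.88/√5) = 1 − Φ(2.1824). So
  P(M_{5} ≥ 4.88) = 2(1 − Φ(2.1824)) ≈ 0.0291.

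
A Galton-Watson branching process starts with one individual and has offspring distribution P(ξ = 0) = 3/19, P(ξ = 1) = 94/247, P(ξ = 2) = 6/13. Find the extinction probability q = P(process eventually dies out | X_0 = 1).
q = 13/38

The pgf is f(s) = 3/19 + 94/247·s + 6/13·s². The extinction probability q is the smallest fixed point of f in [0, 1]. Setting s = f(s):
  6/13·s² + (94/247 − 1)·s + 3/19 = 0
  6/13·s² − (3/19 + 6/13)·s + 3/19 = 0
which factors as (s − 1)·(6/13·s − 3/19) = 0, giving roots s = 1 and s = (3/19)/(6/13) = 13/38.
Mean offspring μ = 94/247 + 2·6/13 = 322/247 > 1 (supercritical), so q < 1. The extinction probability is the smaller root: q = (3/19)/(6/13) = 13/38.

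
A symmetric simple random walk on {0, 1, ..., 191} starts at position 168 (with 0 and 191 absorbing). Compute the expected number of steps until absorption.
E[τ | X_0 = 168] = 3864

Let v_k = E[τ | X_0 = k]. Boundary: v_0 = v_191 = 0. Recurrence: v_k = 1 + (v_{k-1} + v_{k+1})/2 for 1 ≤ k ≤ 190. The particular solution to v_k − (v_{k-1} + v_{k+1})/2 = 1 is v_k = −k^2. Adding homogeneous solution A + B k and matching boundaries gives v_k = k (191 − k). Substituting k = 168: v_168 = 168 · 23 = 3864.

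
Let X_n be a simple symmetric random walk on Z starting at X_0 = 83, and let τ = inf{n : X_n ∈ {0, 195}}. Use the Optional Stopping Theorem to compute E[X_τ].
E[X_τ] = 83

X_n is a martingale and τ is a bounded-mean stopping time (indeed τ is finite a.s. with bounded expectation since the walk is in a bounded region). By the OST, E[X_τ] = E[X_0] = 83. Equivalently: E[X_τ] = 195 · P(hit 195 first) + 0 · P(hit 0 first) = 195 · (83/195) = 83.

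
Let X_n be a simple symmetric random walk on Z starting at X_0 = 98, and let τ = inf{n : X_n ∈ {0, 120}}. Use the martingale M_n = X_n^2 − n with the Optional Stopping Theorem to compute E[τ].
E[τ] = 2156

M_n = X_n^2 − n is a martingale (since E[X_{n+1}^2 | F_n] = X_n^2 + 1). By OST (τ has finite mean in a bounded region), E[M_τ] = E[M_0] = X_0^2 − 0 = 98^2 = 9604. Also E[M_τ] = E[X_τ^2] − E[τ]. The walk exits at 0 or 120, with P(hit 120 first) = 98/120, so E[X_τ^2] = 120^2 · 98/120 + 0 = 11760. Thus E[τ] = E[X_τ^2] − E[M_τ] = 11760 − 9604 = 2156 = 98(120 − 98) = 2156.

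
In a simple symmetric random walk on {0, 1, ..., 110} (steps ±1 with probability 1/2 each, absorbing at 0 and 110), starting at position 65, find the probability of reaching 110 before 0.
P(hit 110 before 0) = 65/110 = 13/22

Let u_k = P(hit 110 before 0 | start at k). Then u_0 = 0, u_110 = 1, and u_k = u_{k-1}/2 + u_{k+1}/2 for 1 ≤ k ≤ 109. This harmonic recurrence is solved by u_k = k/110, giving u_65 = 65/110 = 13/22.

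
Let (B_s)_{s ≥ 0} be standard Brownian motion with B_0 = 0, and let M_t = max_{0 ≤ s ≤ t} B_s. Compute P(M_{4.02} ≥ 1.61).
P(M_{4.02} ≥ 1.61) = 2·P(B_{4.02} ≥ 1.61) = 2(1 − Φ(1.61/√4.02)) ≈ 0.4220

By the reflection principle for Brownian motion, P(M_t ≥ a) = 2 · P(B_t ≥ a) for a ≥ 0. Since B_t ~ N(0, t), P(B_t ≥ 1.61) = 1 − Φ(1.61/√t) = 1 − Φ(1.61/√4.02) = 1 − Φ(0.8030). So
  P(M_{4.02} ≥ 1.61) = 2(1 − Φ(0.8030)) ≈ 0.4220.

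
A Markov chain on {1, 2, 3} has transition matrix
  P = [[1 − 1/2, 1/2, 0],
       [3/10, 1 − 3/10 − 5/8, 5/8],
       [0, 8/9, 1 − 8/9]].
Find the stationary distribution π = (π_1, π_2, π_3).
π = (192/737, 320/737, 225/737)

This is a birth-death chain on three states, which satisfies detailed balance: π_1 · P_{12} = π_2 · P_{21} and π_2 · P_{23} = π_3 · P_{32}.
From π_1 · 1/2 = π_2 · 3/10: π_2/π_1 = (1/2)/(3/10) = 5/3.
From π_2 · 5/8 = π_3 · 8/9: π_3/π_2 = (5/8)/(8/9) = 45/64.
Take π_1 proportional to 1; then unnormalized π = (1, 5/3, 75/64). Normalize by dividing by the sum 737/192:
  π = (192/737, 320/737, 225/737).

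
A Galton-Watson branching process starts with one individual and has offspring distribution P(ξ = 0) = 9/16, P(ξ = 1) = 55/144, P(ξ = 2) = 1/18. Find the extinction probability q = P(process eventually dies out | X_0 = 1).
q = 1

Mean offspring μ = 0·9/16 + 1·55/144 + 2·1/18 = 71/144 ≤ 1. For μ ≤ 1 with offspring not concentrated at 1, the Galton-Watson process goes extinct almost surely, so q = 1.
(Algebraic check: The pgf is f(s) = 9/16 + 55/144·s + 1/18·s². The extinction probability q is the smallest fixed point of f in [0, 1]. Setting s = f(s):
  1/18·s² + (55/144 − 1)·s + 9/16 = 0
  1/18·s² − (9/16 + 1/18)·s + 9/16 = 0
which factors as (s − 1)·(1/18·s − 9/16) = 0, giving roots s = 1 and s = (9/16)/(1/18) = 81/8. Since 81/8 ≥ 1, the smallest root in [0, 1] is s = 1.)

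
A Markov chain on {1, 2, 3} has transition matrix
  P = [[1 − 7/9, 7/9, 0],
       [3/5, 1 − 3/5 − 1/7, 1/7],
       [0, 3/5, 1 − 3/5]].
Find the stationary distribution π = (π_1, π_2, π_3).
π = (81/211, 105/211, 25/211)

This is a birth-death chain on three states, which satisfies detailed balance: π_1 · P_{12} = π_2 · P_{21} and π_2 · P_{23} = π_3 · P_{32}.
From π_1 · 7/9 = π_2 · 3/5: π_2/π_1 = (7/9)/(3/5) = 35/27.
From π_2 · 1/7 = π_3 · 3/5: π_3/π_2 = (1/7)/(3/5) = 5/21.
Take π_1 proportional to 1; then unnormalized π = (1, 35/27, 25/81). Normalize by dividing by the sum 211/81:
  π = (81/211, 105/211, 25/211).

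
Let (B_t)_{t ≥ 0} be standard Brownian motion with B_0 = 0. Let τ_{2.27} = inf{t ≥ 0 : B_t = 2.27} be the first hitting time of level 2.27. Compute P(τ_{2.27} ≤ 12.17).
P(τ_{2.27} ≤ 12.17) = 2(1 − Φ(2.27/√12.17)) = 2(1 − Φ(0.6507)) ≈ 0.5152

By the reflection principle for standard BM, P(τ_b ≤ t) = 2 · P(B_t ≥ b). Since B_t ~ N(0, t), P(B_t ≥ 2.27) = 1 − Φ(2.27/√t) = 1 − Φ(2.27/√12.17) = 1 − Φ(0.6507) ≈ 0.25762. Doubling: P(τ_{2.27} ≤ 12.17) ≈ 2 · 0.25762 = 0.51524 ≈ 0.5152.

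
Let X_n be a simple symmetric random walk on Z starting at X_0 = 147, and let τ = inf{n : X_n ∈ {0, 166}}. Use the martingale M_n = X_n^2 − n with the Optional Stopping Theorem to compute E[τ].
E[τ] = 2793

M_n = X_n^2 − n is a martingale (since E[X_{n+1}^2 | F_n] = X_n^2 + 1). By OST (τ has finite mean in a bounded region), E[M_τ] = E[M_0] = X_0^2 − 0 = 147^2 = 21609. Also E[M_τ] = E[X_τ^2] − E[τ]. The walk exits at 0 or 166, with P(hit 166 first) = 147/166, so E[X_τ^2] = 166^2 · 147/166 + 0 = 24402. Thus E[τ] = E[X_τ^2] − E[M_τ] = 24402 − 21609 = 2793 = 147(166 − 147) = 2793.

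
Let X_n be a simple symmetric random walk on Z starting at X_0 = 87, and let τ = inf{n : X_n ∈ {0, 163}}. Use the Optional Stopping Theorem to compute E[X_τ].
E[X_τ] = 87

X_n is a martingale and τ is a bounded-mean stopping time (indeed τ is finite a.s. with bounded expectation since the walk is in a bounded region). By the OST, E[X_τ] = E[X_0] = 87. Equivalently: E[X_τ] = 163 · P(hit 163 first) + 0 · P(hit 0 first) = 163 · (87/163) = 87.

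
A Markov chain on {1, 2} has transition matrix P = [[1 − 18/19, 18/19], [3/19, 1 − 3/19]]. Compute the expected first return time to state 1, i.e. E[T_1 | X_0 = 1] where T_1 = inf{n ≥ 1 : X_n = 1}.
E[T_1 | X_0 = 1] = 1/π_1 = 7

For an irreducible recurrent Markov chain with stationary distribution π, E[T_i | X_0 = i] = 1/π_i (Kac's formula). Here π_1 = (3/19)/(18/19 + 3/19) = (3/19)/(21/19) = 1/7, so E[T_1 | X_0 = 1] = 1/π_1 = (18/19 + 3/19)/(3/19) = (21/19)/(3/19) = 7.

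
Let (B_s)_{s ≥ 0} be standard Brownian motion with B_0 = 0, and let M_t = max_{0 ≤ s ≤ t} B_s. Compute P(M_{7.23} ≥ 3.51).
P(M_{7.23} ≥ 3.51) = 2·P(B_{7.23} ≥ 3.51) = 2(1 − Φ(3.51/√7.23)) ≈ 0.1918

By the reflection principle for Brownian motion, P(M_t ≥ a) = 2 · P(B_t ≥ a) for a ≥ 0. Since B_t ~ N(0, t), P(B_t ≥ 3.51) = 1 − Φ(3.51/√t) = 1 − Φ(3.51/√7.23) = 1 − Φ(1.3054). So
  P(M_{7.23} ≥ 3.51) = 2(1 − Φ(1.3054)) ≈ 0.1918.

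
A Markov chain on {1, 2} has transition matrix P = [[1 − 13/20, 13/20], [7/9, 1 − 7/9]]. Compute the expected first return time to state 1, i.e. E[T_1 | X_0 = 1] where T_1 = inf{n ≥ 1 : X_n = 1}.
E[T_1 | X_0 = 1] = 1/π_1 = 257/140

For an irreducible recurrent Markov chain with stationary distribution π, E[T_i | X_0 = i] = 1/π_i (Kac's formula). Here π_1 = (7/9)/(13/20 + 7/9) = (7/9)/(257/180) = 140/257, so E[T_1 | X_0 = 1] = 1/π_1 = (13/20 + 7/9)/(7/9) = (257/180)/(7/9) = 257/140.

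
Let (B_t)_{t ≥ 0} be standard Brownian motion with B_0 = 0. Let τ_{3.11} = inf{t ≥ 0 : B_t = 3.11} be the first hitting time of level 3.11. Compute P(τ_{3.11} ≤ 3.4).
P(τ_{3.11} ≤ 3.4) = 2(1 − Φ(3.11/√3.4)) = 2(1 − Φ(1.6866)) ≈ 0.0917

By the reflection principle for standard BM, P(τ_b ≤ t) = 2 · P(B_t ≥ b). Since B_t ~ N(0, t), P(B_t ≥ 3.11) = 1 − Φ(3.11/√t) = 1 − Φ(3.11/√3.4) = 1 − Φ(1.6866) ≈ 0.04584. Doubling: P(τ_{3.11} ≤ 3.4) ≈ 2 · 0.04584 = 0.09168 ≈ 0.0917.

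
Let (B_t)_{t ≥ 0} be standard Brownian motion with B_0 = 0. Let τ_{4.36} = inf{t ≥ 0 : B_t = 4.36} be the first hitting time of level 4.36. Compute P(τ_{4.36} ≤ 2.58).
P(τ_{4.36} ≤ 2.58) = 2(1 − Φ(4.36/√2.58)) = 2(1 − Φ(2.7144)) ≈ 0.0066

By the reflection principle for standard BM, P(τ_b ≤ t) = 2 · P(B_t ≥ b). Since B_t ~ N(0, t), P(B_t ≥ 4.36) = 1 − Φ(4.36/√t) = 1 − Φ(4.36/√2.58) = 1 − Φ(2.7144) ≈ 0.00332. Doubling: P(τ_{4.36} ≤ 2.58) ≈ 2 · 0.00332 = 0.00664 ≈ 0.0066.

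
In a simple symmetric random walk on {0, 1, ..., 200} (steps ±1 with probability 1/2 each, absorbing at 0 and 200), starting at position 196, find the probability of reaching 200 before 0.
P(hit 200 before 0) = 196/200 = 49/50

Let u_k = P(hit 200 before 0 | start at k). Then u_0 = 0, u_200 = 1, and u_k = u_{k-1}/2 + u_{k+1}/2 for 1 ≤ k ≤ 199. This harmonic recurrence is solved by u_k = k/200, giving u_196 = 196/200 = 49/50.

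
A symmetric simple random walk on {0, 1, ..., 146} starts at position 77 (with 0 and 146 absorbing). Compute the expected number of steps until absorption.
E[τ | X_0 = 77] = 5313

Let v_k = E[τ | X_0 = k]. Boundary: v_0 = v_146 = 0. Recurrence: v_k = 1 + (v_{k-1} + v_{k+1})/2 for 1 ≤ k ≤ 145. The particular solution to v_k − (v_{k-1} + v_{k+1})/2 = 1 is v_k = −k^2. Adding homogeneous solution A + B k and matching boundaries gives v_k = k (146 − k). Substituting k = 77: v_77 = 77 · 69 = 5313.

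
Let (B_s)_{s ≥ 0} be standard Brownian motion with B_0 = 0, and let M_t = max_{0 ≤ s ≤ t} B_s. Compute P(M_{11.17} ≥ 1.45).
P(M_{11.17} ≥ 1.45) = 2·P(B_{11.17} ≥ 1.45) = 2(1 − Φ(1.45/√11.17)) ≈ 0.6644

By the reflection principle for Brownian motion, P(M_t ≥ a) = 2 · P(B_t ≥ a) for a ≥ 0. Since B_t ~ N(0, t), P(B_t ≥ 1.45) = 1 − Φ(1.45/√t) = 1 − Φ(1.45/√11.17) = 1 − Φ(0.4339). So
  P(M_{11.17} ≥ 1.45) = 2(1 − Φ(0.4339)) ≈ 0.6644.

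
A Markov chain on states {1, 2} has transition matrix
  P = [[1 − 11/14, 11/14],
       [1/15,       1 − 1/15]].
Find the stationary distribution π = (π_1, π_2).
π_1 = 14/179, π_2 = 165/179

Solve πP = π with π_1 + π_2 = 1. From πP = π: π_1 · (1 − 11/14) + π_2 · 1/15 = π_1 ⇒ π_2 · 1/15 = π_1 · 11/14 ⇒ π_2/π_1 = (11/14)/(1/15) = 165/14. Together with π_1 + π_2 = 1:
  π_1 = (1/15)/(11/14 + 1/15) = (1/15)/(179/210) = 14/179,
  π_2 = (11/14)/(11/14 + 1/15) = (11/14)/(179/210) = 165/179.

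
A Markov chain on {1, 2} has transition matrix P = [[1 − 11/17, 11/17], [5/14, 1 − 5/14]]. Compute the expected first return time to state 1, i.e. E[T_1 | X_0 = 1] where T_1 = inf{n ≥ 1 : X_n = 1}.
E[T_1 | X_0 = 1] = 1/π_1 = 239/85

For an irreducible recurrent Markov chain with stationary distribution π, E[T_i | X_0 = i] = 1/π_i (Kac's formula). Here π_1 = (5/14)/(11/17 + 5/14) = (5/14)/(239/238) = 85/239, so E[T_1 | X_0 = 1] = 1/π_1 = (11/17 + 5/14)/(5/14) = (239/238)/(5/14) = 239/85.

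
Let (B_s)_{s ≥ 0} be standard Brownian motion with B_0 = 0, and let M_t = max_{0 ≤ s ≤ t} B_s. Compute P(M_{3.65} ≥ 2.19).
P(M_{3.65} ≥ 2.19) = 2·P(B_{3.65} ≥ 2.19) = 2(1 − Φ(2.19/√3.65)) ≈ 0.2517

By the reflection principle for Brownian motion, P(M_t ≥ a) = 2 · P(B_t ≥ a) for a ≥ 0. Since B_t ~ N(0, t), P(B_t ≥ 2.19) = 1 − Φ(2.19/√t) = 1 − Φ(2.19/√3.65) = 1 − Φ(1.1463). So
  P(M_{3.65} ≥ 2.19) = 2(1 − Φ(1.1463)) ≈ 0.2517.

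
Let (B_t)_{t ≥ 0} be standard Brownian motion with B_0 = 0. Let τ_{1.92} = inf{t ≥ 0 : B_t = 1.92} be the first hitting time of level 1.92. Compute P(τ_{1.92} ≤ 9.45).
P(τ_{1.92} ≤ 9.45) = 2(1 − Φ(1.92/√9.45)) = 2(1 − Φ(0.6246)) ≈ 0.5322

By the reflection principle for standard BM, P(τ_b ≤ t) = 2 · P(B_t ≥ b). Since B_t ~ N(0, t), P(B_t ≥ 1.92) = 1 − Φ(1.92/√t) = 1 − Φ(1.92/√9.45) = 1 − Φ(0.6246) ≈ 0.26612. Doubling: P(τ_{1.92} ≤ 9.45) ≈ 2 · 0.26612 = 0.53224 ≈ 0.5322.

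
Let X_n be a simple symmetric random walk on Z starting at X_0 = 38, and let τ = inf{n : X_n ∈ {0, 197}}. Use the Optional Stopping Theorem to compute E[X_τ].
E[X_τ] = 38

X_n is a martingale and τ is a bounded-mean stopping time (indeed τ is finite a.s. with bounded expectation since the walk is in a bounded region). By the OST, E[X_τ] = E[X_0] = 38. Equivalently: E[X_τ] = 197 · P(hit 197 first) + 0 · P(hit 0 first) = 197 · (38/197) = 38.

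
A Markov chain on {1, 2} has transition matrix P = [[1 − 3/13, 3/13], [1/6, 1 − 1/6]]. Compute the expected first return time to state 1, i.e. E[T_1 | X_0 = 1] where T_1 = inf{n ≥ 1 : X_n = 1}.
E[T_1 | X_0 = 1] = 1/π_1 = 31/13

For an irreducible recurrent Markov chain with stationary distribution π, E[T_i | X_0 = i] = 1/π_i (Kac's formula). Here π_1 = (1/6)/(3/13 + 1/6) = (1/6)/(31/78) = 13/31, so E[T_1 | X_0 = 1] = 1/π_1 = (3/13 + 1/6)/(1/6) = (31/78)/(1/6) = 31/13.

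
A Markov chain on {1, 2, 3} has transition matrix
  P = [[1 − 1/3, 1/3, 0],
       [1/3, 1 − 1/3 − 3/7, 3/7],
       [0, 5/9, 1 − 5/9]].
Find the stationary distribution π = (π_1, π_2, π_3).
π = (35/97, 35/97, 27/97)

This is a birth-death chain on three states, which satisfies detailed balance: π_1 · P_{12} = π_2 · P_{21} and π_2 · P_{23} = π_3 · P_{32}.
From π_1 · 1/3 = π_2 · 1/3: π_2/π_1 = (1/3)/(1/3) = 1.
From π_2 · 3/7 = π_3 · 5/9: π_3/π_2 = (3/7)/(5/9) = 27/35.
Take π_1 proportional to 1; then unnormalized π = (1, 1, 27/35). Normalize by dividing by the sum 97/35:
  π = (35/97, 35/97, 27/97).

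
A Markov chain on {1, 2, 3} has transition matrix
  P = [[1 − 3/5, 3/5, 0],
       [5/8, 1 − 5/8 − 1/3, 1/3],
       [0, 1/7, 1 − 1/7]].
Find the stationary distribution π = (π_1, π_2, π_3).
π = (5/21, 8/35, 8/15)

This is a birth-death chain on three states, which satisfies detailed balance: π_1 · P_{12} = π_2 · P_{21} and π_2 · P_{23} = π_3 · P_{32}.
From π_1 · 3/5 = π_2 · 5/8: π_2/π_1 = (3/5)/(5/8) = 24/25.
From π_2 · 1/3 = π_3 · 1/7: π_3/π_2 = (1/3)/(1/7) = 7/3.
Take π_1 proportional to 1; then unnormalized π = (1, 24/25, 56/25). Normalize by dividing by the sum 21/5:
  π = (5/21, 8/35, 8/15).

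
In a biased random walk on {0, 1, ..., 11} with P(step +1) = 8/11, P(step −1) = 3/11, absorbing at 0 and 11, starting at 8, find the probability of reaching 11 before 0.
P(hit 11 before 0) = (1 − (3/8)^8) / (1 − (3/8)^11) = 1717315072/1717951489

Let u_k denote P(reach 11 before 0 | start at k). Boundary: u_0 = 0, u_11 = 1. Recurrence: u_k = 8/11·u_{k+1} + 3/11·u_{k-1} for 1 ≤ k ≤ 10. Try u_k = A + B·r^k with r = q/p = (3/11)/(8/11) = 3/8. Substitution satisfies the recurrence; boundary conditions give:
  u_k = (1 − r^k) / (1 − r^N) = (1 − (3/8)^8) / (1 − (3/8)^11) = 1717315072/1717951489.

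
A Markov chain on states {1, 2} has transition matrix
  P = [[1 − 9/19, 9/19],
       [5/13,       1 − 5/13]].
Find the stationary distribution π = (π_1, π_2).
π_1 = 95/212, π_2 = 117/212

Solve πP = π with π_1 + π_2 = 1. From πP = π: π_1 · (1 − 9/19) + π_2 · 5/13 = π_1 ⇒ π_2 · 5/13 = π_1 · 9/19 ⇒ π_2/π_1 = (9/19)/(5/13) = 117/95. Together with π_1 + π_2 = 1:
  π_1 = (5/13)/(9/19 + 5/13) = (5/13)/(212/247) = 95/212,
  π_2 = (9/19)/(9/19 + 5/13) = (9/19)/(212/247) = 117/212.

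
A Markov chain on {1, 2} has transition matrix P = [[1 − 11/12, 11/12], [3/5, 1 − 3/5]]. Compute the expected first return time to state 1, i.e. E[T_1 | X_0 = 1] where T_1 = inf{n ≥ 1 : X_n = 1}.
E[T_1 | X_0 = 1] = 1/π_1 = 91/36

For an irreducible recurrent Markov chain with stationary distribution π, E[T_i | X_0 = i] = 1/π_i (Kac's formula). Here π_1 = (3/5)/(11/12 + 3/5) = (3/5)/(91/60) = 36/91, so E[T_1 | X_0 = 1] = 1/π_1 = (11/12 + 3/5)/(3/5) = (91/60)/(3/5) = 91/36.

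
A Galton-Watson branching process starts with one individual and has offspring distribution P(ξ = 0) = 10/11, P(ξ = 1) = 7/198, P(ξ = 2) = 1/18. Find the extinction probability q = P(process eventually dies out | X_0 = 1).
q = 1

Mean offspring μ = 0·10/11 + 1·7/198 + 2·1/18 = 29/198 ≤ 1. For μ ≤ 1 with offspring not concentrated at 1, the Galton-Watson process goes extinct almost surely, so q = 1.
(Algebraic check: The pgf is f(s) = 10/11 + 7/198·s + 1/18·s². The extinction probability q is the smallest fixed point of f in [0, 1]. Setting s = f(s):
  1/18·s² + (7/198 − 1)·s + 10/11 = 0
  1/18·s² − (10/11 + 1/18)·s + 10/11 = 0
which factors as (s − 1)·(1/18·s − 10/11) = 0, giving roots s = 1 and s = (10/11)/(1/18) = 180/11. Since 180/11 ≥ 1, the smallest root in [0, 1] is s = 1.)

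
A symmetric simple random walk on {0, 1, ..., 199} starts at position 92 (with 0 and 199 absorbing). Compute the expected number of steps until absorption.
E[τ | X_0 = 92] = 9844

Let v_k = E[τ | X_0 = k]. Boundary: v_0 = v_199 = 0. Recurrence: v_k = 1 + (v_{k-1} + v_{k+1})/2 for 1 ≤ k ≤ 198. The particular solution to v_k − (v_{k-1} + v_{k+1})/2 = 1 is v_k = −k^2. Adding homogeneous solution A + B k and matching boundaries gives v_k = k (199 − k). Substituting k = 92: v_92 = 92 · 107 = 9844.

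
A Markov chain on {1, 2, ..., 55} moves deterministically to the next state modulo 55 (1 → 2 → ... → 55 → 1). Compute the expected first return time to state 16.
E[T_16 | X_0 = 16] = 55

The chain cycles deterministically, so starting at state 16 it returns in exactly 55 steps. Equivalently, the stationary distribution is uniform π_j = 1/55 for every state j, so by Kac's formula E[T_16] = 1/π_16 = 55.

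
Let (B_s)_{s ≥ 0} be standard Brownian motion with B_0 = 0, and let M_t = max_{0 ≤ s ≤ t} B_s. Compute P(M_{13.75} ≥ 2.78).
P(M_{13.75} ≥ 2.78) = 2·P(B_{13.75} ≥ 2.78) = 2(1 − Φ(2.78/√13.75)) ≈ 0.4534

By the reflection principle for Brownian motion, P(M_t ≥ a) = 2 · P(B_t ≥ a) for a ≥ 0. Since B_t ~ N(0, t), P(B_t ≥ 2.78) = 1 − Φ(2.78/√t) = 1 − Φ(2.78/√13.75) = 1 − Φ(0.7497). So
  P(M_{13.75} ≥ 2.78) = 2(1 − Φ(0.7497)) ≈ 0.4534.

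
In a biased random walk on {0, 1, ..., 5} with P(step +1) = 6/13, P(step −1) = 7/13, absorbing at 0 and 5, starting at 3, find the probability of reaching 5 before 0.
P(hit 5 before 0) = (1 − (7/6)^3) / (1 − (7/6)^5) = 4572/9031

Let u_k denote P(reach 5 before 0 | start at k). Boundary: u_0 = 0, u_5 = 1. Recurrence: u_k = 6/13·u_{k+1} + 7/13·u_{k-1} for 1 ≤ k ≤ 4. Try u_k = A + B·r^k with r = q/p = (7/13)/(6/13) = 7/6. Substitution satisfies the recurrence; boundary conditions give:
  u_k = (1 − r^k) / (1 − r^N) = (1 − (7/6)^3) / (1 − (7/6)^5) = 4572/9031.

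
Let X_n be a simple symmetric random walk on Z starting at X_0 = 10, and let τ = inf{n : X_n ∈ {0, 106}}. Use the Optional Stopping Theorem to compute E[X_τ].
E[X_τ] = 10

X_n is a martingale and τ is a bounded-mean stopping time (indeed τ is finite a.s. with bounded expectation since the walk is in a bounded region). By the OST, E[X_τ] = E[X_0] = 10. Equivalently: E[X_τ] = 106 · P(hit 106 first) + 0 · P(hit 0 first) = 106 · (10/106) = 10.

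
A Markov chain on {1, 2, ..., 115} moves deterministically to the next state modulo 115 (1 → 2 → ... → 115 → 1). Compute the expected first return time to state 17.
E[T_17 | X_0 = 17] = 115

The chain cycles deterministically, so starting at state 17 it returns in exactly 115 steps. Equivalently, the stationary distribution is uniform π_j = 1/115 for every state j, so by Kac's formula E[T_17] = 1/π_17 = 115.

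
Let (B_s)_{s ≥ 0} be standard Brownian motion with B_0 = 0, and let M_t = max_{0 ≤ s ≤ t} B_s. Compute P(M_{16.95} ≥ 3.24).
P(M_{16.95} ≥ 3.24) = 2·P(B_{16.95} ≥ 3.24) = 2(1 − Φ(3.24/√16.95)) ≈ 0.4313

By the reflection principle for Brownian motion, P(M_t ≥ a) = 2 · P(B_t ≥ a) for a ≥ 0. Since B_t ~ N(0, t), P(B_t ≥ 3.24) = 1 − Φ(3.24/√t) = 1 − Φ(3.24/√16.95) = 1 − Φ(0.7870). So
  P(M_{16.95} ≥ 3.24) = 2(1 − Φ(0.7870)) ≈ 0.4313.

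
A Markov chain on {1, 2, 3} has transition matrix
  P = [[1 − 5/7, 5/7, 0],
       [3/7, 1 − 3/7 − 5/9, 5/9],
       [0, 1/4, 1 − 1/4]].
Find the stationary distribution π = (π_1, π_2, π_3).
π = (27/172, 45/172, 25/43)

This is a birth-death chain on three states, which satisfies detailed balance: π_1 · P_{12} = π_2 · P_{21} and π_2 · P_{23} = π_3 · P_{32}.
From π_1 · 5/7 = π_2 · 3/7: π_2/π_1 = (5/7)/(3/7) = 5/3.
From π_2 · 5/9 = π_3 · 1/4: π_3/π_2 = (5/9)/(1/4) = 20/9.
Take π_1 proportional to 1; then unnormalized π = (1, 5/3, 100/27). Normalize by dividing by the sum 172/27:
  π = (27/172, 45/172, 25/43).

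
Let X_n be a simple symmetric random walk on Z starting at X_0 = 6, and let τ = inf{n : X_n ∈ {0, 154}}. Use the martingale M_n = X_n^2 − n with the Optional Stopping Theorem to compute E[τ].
E[τ] = 888

M_n = X_n^2 − n is a martingale (since E[X_{n+1}^2 | F_n] = X_n^2 + 1). By OST (τ has finite mean in a bounded region), E[M_τ] = E[M_0] = X_0^2 − 0 = 6^2 = 36. Also E[M_τ] = E[X_τ^2] − E[τ]. The walk exits at 0 or 154, with P(hit 154 first) = 6/154, so E[X_τ^2] = 154^2 · 6/154 + 0 = 924. Thus E[τ] = E[X_τ^2] − E[M_τ] = 924 − 36 = 888 = 6(154 − 6) = 888.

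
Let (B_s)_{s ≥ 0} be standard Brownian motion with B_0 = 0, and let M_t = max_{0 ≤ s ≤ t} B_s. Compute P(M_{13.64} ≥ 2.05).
P(M_{13.64} ≥ 2.05) = 2·P(B_{13.64} ≥ 2.05) = 2(1 − Φ(2.05/√13.64)) ≈ 0.5788

By the reflection principle for Brownian motion, P(M_t ≥ a) = 2 · P(B_t ≥ a) for a ≥ 0. Since B_t ~ N(0, t), P(B_t ≥ 2.05) = 1 − Φ(2.05/√t) = 1 − Φ(2.05/√13.64) = 1 − Φ(0.5551). So
  P(M_{13.64} ≥ 2.05) = 2(1 − Φ(0.5551)) ≈ 0.5788.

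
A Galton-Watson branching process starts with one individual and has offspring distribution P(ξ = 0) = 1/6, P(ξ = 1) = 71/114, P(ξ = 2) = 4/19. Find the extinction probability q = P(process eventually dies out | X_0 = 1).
q = 19/24

The pgf is f(s) = 1/6 + 71/114·s + 4/19·s². The extinction probability q is the smallest fixed point of f in [0, 1]. Setting s = f(s):
  4/19·s² + (71/114 − 1)·s + 1/6 = 0
  4/19·s² − (1/6 + 4/19)·s + 1/6 = 0
which factors as (s − 1)·(4/19·s − 1/6) = 0, giving roots s = 1 and s = (1/6)/(4/19) = 19/24.
Mean offspring μ = 71/114 + 2·4/19 = 119/114 > 1 (supercritical), so q < 1. The extinction probability is the smaller root: q = (1/6)/(4/19) = 19/24.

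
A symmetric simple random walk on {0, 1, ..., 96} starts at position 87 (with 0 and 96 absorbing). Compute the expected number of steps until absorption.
E[τ | X_0 = 87] = 783

Let v_k = E[τ | X_0 = k]. Boundary: v_0 = v_96 = 0. Recurrence: v_k = 1 + (v_{k-1} + v_{k+1})/2 for 1 ≤ k ≤ 95. The particular solution to v_k − (v_{k-1} + v_{k+1})/2 = 1 is v_k = −k^2. Adding homogeneous solution A + B k and matching boundaries gives v_k = k (96 − k). Substituting k = 87: v_87 = 87 · 9 = 783.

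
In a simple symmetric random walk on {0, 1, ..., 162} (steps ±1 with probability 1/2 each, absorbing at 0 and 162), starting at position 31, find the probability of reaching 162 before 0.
P(hit 162 before 0) = 31/162

Let u_k = P(hit 162 before 0 | start at k). Then u_0 = 0, u_162 = 1, and u_k = u_{k-1}/2 + u_{k+1}/2 for 1 ≤ k ≤ 161. This harmonic recurrence is solved by u_k = k/162, giving u_31 = 31/162.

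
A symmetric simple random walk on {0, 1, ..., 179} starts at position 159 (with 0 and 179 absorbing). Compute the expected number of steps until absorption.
E[τ | X_0 = 159] = 3180

Let v_k = E[τ | X_0 = k]. Boundary: v_0 = v_179 = 0. Recurrence: v_k = 1 + (v_{k-1} + v_{k+1})/2 for 1 ≤ k ≤ 178. The particular solution to v_k − (v_{k-1} + v_{k+1})/2 = 1 is v_k = −k^2. Adding homogeneous solution A + B k and matching boundaries gives v_k = k (179 − k). Substituting k = 159: v_159 = 159 · 20 = 3180.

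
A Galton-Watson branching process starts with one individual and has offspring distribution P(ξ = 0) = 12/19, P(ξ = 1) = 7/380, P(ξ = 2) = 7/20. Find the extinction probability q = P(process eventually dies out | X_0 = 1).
q = 1

Mean offspring μ = 0·12/19 + 1·7/380 + 2·7/20 = 273/380 ≤ 1. For μ ≤ 1 with offspring not concentrated at 1, the Galton-Watson process goes extinct almost surely, so q = 1.
(Algebraic check: The pgf is f(s) = 12/19 + 7/380·s + 7/20·s². The extinction probability q is the smallest fixed point of f in [0, 1]. Setting s = f(s):
  7/20·s² + (7/380 − 1)·s + 12/19 = 0
  7/20·s² − (12/19 + 7/20)·s + 12/19 = 0
which factors as (s − 1)·(7/20·s − 12/19) = 0, giving roots s = 1 and s = (12/19)/(7/20) = 240/133. Since 240/133 ≥ 1, the smallest root in [0, 1] is s = 1.)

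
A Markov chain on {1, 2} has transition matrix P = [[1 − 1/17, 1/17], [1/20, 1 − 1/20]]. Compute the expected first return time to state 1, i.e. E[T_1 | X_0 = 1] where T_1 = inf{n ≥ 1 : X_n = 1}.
E[T_1 | X_0 = 1] = 1/π_1 = 37/17

For an irreducible recurrent Markov chain with stationary distribution π, E[T_i | X_0 = i] = 1/π_i (Kac's formula). Here π_1 = (1/20)/(1/17 + 1/20) = (1/20)/(37/340) = 17/37, so E[T_1 | X_0 = 1] = 1/π_1 = (1/17 + 1/20)/(1/20) = (37/340)/(1/20) = 37/17.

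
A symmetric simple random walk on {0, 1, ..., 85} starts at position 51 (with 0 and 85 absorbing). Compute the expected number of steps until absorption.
E[τ | X_0 = 51] = 1734

Let v_k = E[τ | X_0 = k]. Boundary: v_0 = v_85 = 0. Recurrence: v_k = 1 + (v_{k-1} + v_{k+1})/2 for 1 ≤ k ≤ 84. The particular solution to v_k − (v_{k-1} + v_{k+1})/2 = 1 is v_k = −k^2. Adding homogeneous solution A + B k and matching boundaries gives v_k = k (85 − k). Substituting k = 51: v_51 = 51 · 34 = 1734.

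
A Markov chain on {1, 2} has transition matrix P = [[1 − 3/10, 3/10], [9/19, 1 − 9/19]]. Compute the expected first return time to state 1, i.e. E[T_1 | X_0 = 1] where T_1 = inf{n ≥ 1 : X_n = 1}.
E[T_1 | X_0 = 1] = 1/π_1 = 49/30

For an irreducible recurrent Markov chain with stationary distribution π, E[T_i | X_0 = i] = 1/π_i (Kac's formula). Here π_1 = (9/19)/(3/10 + 9/19) = (9/19)/(147/190) = 30/49, so E[T_1 | X_0 = 1] = 1/π_1 = (3/10 + 9/19)/(9/19) = (147/190)/(9/19) = 49/30.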